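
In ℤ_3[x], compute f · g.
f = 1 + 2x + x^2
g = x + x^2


Expand and collect like terms; reduce coefficients mod 3:
x^0: 1·0 = 0 ≡ 0 (mod 3)
x^1: 1·1 + 2·0 = 1 ≡ 1 (mod 3)
x^2: 1·1 + 2·1 + 1·0 = 3 ≡ 0 (mod 3)
x^3: 2·1 + 1·1 = 3 ≡ 0 (mod 3)
x^4: 1·1 = 1 ≡ 1 (mod 3)
Result: x + x^4

f · g = x + x^4


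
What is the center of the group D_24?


Z(G) = {g ∈ G | gx = xg for all x ∈ G}
For even n, Z(D_n) = {e, r^(n/2)}: the 180° rotation r^12 commutes with every reflection and rotation

Z(D_24) = {e, r^12}


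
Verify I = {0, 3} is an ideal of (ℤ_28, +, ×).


Check ideal conditions for I = {0, 3} in ℤ_28:
(1) I is an additive subgroup? No
(2) For r ∈ ℤ_28 and a ∈ I: r·a ∈ I? No  [counterexample: r=2, a=3, r·a mod 28 = 6 ∉ I]

No, I is not an ideal of ℤ_28


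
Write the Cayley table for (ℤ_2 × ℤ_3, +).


Elements: {(0,0), (0,1), (0,2), (1,0), (1,1), (1,2)}
Operation: componentwise addition mod (2, 3)
Entry (a, b) = ((a₁+b₁) mod 2, (a₂+b₂) mod 3)

Cayley table:
      | (0,0) | (0,1) | (0,2) | (1,0) | (1,1) | (1,2)
(0,0) | (0,0) | (0,1) | (0,2) | (1,0) | (1,1) | (1,2)
(0,1) | (0,1) | (0,2) | (0,0) | (1,1) | (1,2) | (1,0)
(0,2) | (0,2) | (0,0) | (0,1) | (1,2) | (1,0) | (1,1)
(1,0) | (1,0) | (1,1) | (1,2) | (0,0) | (0,1) | (0,2)
(1,1) | (1,1) | (1,2) | (1,0) | (0,1) | (0,2) | (0,0)
(1,2) | (1,2) | (1,0) | (1,1) | (0,2) | (0,0) | (0,1)


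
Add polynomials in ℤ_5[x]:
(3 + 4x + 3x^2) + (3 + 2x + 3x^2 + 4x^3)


Add coefficients mod 5:
x^0: 3 + 3 = 1 (mod 5)
x^1: 4 + 2 = 1 (mod 5)
x^2: 3 + 3 = 1 (mod 5)
x^3: 0 + 4 = 4 (mod 5)
Result: 1 + x + x^2 + 4x^3

f + g = 1 + x + x^2 + 4x^3


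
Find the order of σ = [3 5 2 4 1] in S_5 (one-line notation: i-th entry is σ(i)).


Cycle decomposition: (1 3 2 5)
Cycle lengths: 4
Order = lcm(4) = 4

ord(σ) = 4


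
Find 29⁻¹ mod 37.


Use the extended Euclidean algorithm to write 1 = 29·s + 37·t; then s mod 37 is the inverse.
Euclidean algorithm:
  29 = 0·37 + 29
  37 = 1·29 + 8
  29 = 3·8 + 5
  8 = 1·5 + 3
  5 = 1·3 + 2
  3 = 1·2 + 1
  2 = 2·1 + 0
gcd(29,37) = 1
Back-substitution gives: 29·(-14) + 37·(11) = 1
So 29⁻¹ ≡ -14 ≡ 23 (mod 37)
Check: 29 × 23 = 667 ≡ 1 (mod 37) ✓

29⁻¹ ≡ 23 (mod 37)


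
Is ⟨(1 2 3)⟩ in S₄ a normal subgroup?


H = ⟨(1 2 3)⟩ in S₄
(1 4)(1 2 3)(1 4)⁻¹ = (4 2 3) ∉ ⟨(1 2 3)⟩

No, not a normal subgroup


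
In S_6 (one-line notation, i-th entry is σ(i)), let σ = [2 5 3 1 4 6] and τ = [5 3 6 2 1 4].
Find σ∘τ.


σ∘τ: apply τ first, then σ
1 →τ 5 →σ 4
2 →τ 3 →σ 3
3 →τ 6 →σ 6
4 →τ 2 →σ 5
5 →τ 1 →σ 2
6 →τ 4 →σ 1

σ∘τ = [4 3 6 5 2 1]


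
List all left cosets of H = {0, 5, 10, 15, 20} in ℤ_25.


H = {0, 5, 10, 15, 20}, |H| = 5
Number of cosets = |G|/|H| = 25/5 = 5
0 + H = {0, 5, 10, 15, 20}
1 + H = {1, 6, 11, 16, 21}
2 + H = {2, 7, 12, 17, 22}
3 + H = {3, 8, 13, 18, 23}
4 + H = {4, 9, 14, 19, 24}

Cosets: 0+H={0,5,10,15,20}; 1+H={1,6,11,16,21}; 2+H={2,7,12,17,22}; 3+H={3,8,13,18,23}; 4+H={4,9,14,19,24}


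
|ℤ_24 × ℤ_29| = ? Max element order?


|ℤ_24 × ℤ_29| = 24 × 29 = 696
Max element order = lcm(24,29) = 696
Cyclic? Yes (gcd=1)

|ℤ_24×ℤ_29| = 696, max element order = 696


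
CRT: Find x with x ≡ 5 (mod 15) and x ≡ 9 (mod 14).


m₁ = 15, m₂ = 14, gcd = 1, so CRT applies. M = m₁·m₂ = 210
Let M₁ = M/m₁ = 14, M₂ = M/m₂ = 15
Find y₁ ≡ M₁⁻¹ (mod m₁): 14⁻¹ ≡ 14 (mod 15)
Find y₂ ≡ M₂⁻¹ (mod m₂): 15⁻¹ ≡ 1 (mod 14)
x = a₁·M₁·y₁ + a₂·M₂·y₂ = 5·14·14 + 9·15·1 = 1115
Reduce mod 210: x ≡ 65
Check: 65 mod 15 = 5 ✓, 65 mod 14 = 9 ✓

x ≡ 65 (mod 210)


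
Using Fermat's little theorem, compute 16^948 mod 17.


Fermat's little theorem: if p is prime and gcd(a,p)=1, then a^(p-1) ≡ 1 (mod p)
p = 17 is prime, gcd(16,17) = 1
Reduce exponent: 948 mod 16 = 4
So 16^948 ≡ 16^4 (mod 17)
16^4 mod 17 = 1

16^948 ≡ 1 (mod 17)


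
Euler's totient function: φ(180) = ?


Factor n: 180 = 2^2 × 3^2 × 5
φ(n) = n · ∏(1 - 1/p) over distinct primes p | n
φ(180) = 180 · (1 - 1/2) · (1 - 1/3) · (1 - 1/5) = 48

φ(180) = 48


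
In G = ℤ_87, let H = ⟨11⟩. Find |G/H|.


|⟨11⟩| = n / gcd(11, 87) = 87 / 1 = 87
H is normal (ℤ_87 is abelian).
|G/H| = |G| / |H| = 87 / 87 = 1

|G/H| = 1


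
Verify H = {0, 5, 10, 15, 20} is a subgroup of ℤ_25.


Subgroup test for H = {0, 5, 10, 15, 20} in (ℤ_25, +):
(1) 0 ∈ H? Yes
(2) Closure: for all a,b ∈ H, (a+b) mod 25 ∈ H? Yes
(3) Inverses: for all a ∈ H, -a mod 25 ∈ H? Yes

Yes, H is a subgroup of ℤ_25


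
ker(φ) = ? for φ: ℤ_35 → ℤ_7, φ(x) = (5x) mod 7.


Kernel = preimage of identity
ker(φ) = {x ∈ ℤ_35 : 5x ≡ 0 (mod 7)}. Since 7 | 35, φ is well-defined. The kernel is the cyclic subgroup ⟨7⟩ of ℤ_35 (order 5), i.e. {0, 7, 14, 21, 28}

ker(φ) = {0, 7, 14, 21, 28}


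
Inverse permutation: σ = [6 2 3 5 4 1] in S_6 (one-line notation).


To find σ⁻¹, swap domain and range:
σ(1) = 6 → σ⁻¹(6) = 1
σ(2) = 2 → σ⁻¹(2) = 2
σ(3) = 3 → σ⁻¹(3) = 3
σ(4) = 5 → σ⁻¹(5) = 4
σ(5) = 4 → σ⁻¹(4) = 5
σ(6) = 1 → σ⁻¹(1) = 6

σ⁻¹ = [6 2 3 5 4 1]


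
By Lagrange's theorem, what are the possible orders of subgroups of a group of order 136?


Lagrange's theorem: |H| divides |G|
|G| = 136
Divisors of 136: 1, 2, 4, 8, 17, 34, 68, 136

Possible subgroup orders: {1, 2, 4, 8, 17, 34, 68, 136}


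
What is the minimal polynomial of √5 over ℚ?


√5 satisfies x² - 5 = 0, irreducible over ℚ since 5 is squarefree

Minimal polynomial: x² - 5


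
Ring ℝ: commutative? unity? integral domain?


ℝ is a field: commutative, has unity, every nonzero element is a unit (hence an integral domain)
Commutative: Yes
Integral domain: Yes
Has unity: Yes

ℝ: Commutative=Yes, Unity=Yes


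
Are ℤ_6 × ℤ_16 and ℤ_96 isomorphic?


Comparing ℤ_6 × ℤ_16 and ℤ_96:
gcd(6,16) = 2 ≠ 1. Max element order in ℤ_6×ℤ_16 is lcm(6,16) = 48 < 96, so it has no element of order 96

No, ℤ_6 × ℤ_16 ≇ ℤ_96


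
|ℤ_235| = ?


ℤ_n has n elements.

|ℤ_235| = 235


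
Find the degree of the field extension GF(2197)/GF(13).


GF(2197) = GF(13^3), so the extension degree is 3

[GF(2197)/GF(13)] = 3


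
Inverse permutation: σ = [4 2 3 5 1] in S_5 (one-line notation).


To find σ⁻¹, swap domain and range:
σ(1) = 4 → σ⁻¹(4) = 1
σ(2) = 2 → σ⁻¹(2) = 2
σ(3) = 3 → σ⁻¹(3) = 3
σ(4) = 5 → σ⁻¹(5) = 4
σ(5) = 1 → σ⁻¹(1) = 5

σ⁻¹ = [5 2 3 1 4]


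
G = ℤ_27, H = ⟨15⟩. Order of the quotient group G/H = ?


|⟨15⟩| = n / gcd(15, 27) = 27 / 3 = 9
H is normal (ℤ_27 is abelian).
|G/H| = |G| / |H| = 27 / 9 = 3

|G/H| = 3


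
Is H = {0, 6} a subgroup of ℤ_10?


Subgroup test for H = {0, 6} in (ℤ_10, +):
(1) 0 ∈ H? Yes
(2) Closure: for all a,b ∈ H, (a+b) mod 10 ∈ H? No  [counterexample: 6 + 6 = 2 ∉ H]
(3) Inverses: for all a ∈ H, -a mod 10 ∈ H? No

No, H is not a subgroup of ℤ_10


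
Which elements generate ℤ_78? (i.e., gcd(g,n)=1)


g generates ℤ_n iff gcd(g,n) = 1
Prime factors of 78: 2, 3, 13
Generators are g ∈ {1,...,77} not divisible by any of these primes.
Generators: {1, 5, 7, 11, 17, 19, 23, 25, 29, 31, 35, 37, 41, 43, 47, 49, 53, 55, 59, 61, 67, 71, 73, 77}
Number of generators = φ(78) = 24

Generators of ℤ_78 = {1, 5, 7, 11, 17, 19, 23, 25, 29, 31, 35, 37, 41, 43, 47, 49, 53, 55, 59, 61, 67, 71, 73, 77}


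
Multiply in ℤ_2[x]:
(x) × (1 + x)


Expand and collect like terms; reduce coefficients mod 2:
x^0: 0·1 = 0 ≡ 0 (mod 2)
x^1: 0·1 + 1·1 = 1 ≡ 1 (mod 2)
x^2: 1·1 = 1 ≡ 1 (mod 2)
Result: x + x^2

f · g = x + x^2


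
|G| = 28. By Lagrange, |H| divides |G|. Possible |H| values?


Lagrange's theorem: |H| divides |G|
|G| = 28
Divisors of 28: 1, 2, 4, 7, 14, 28

Possible subgroup orders: {1, 2, 4, 7, 14, 28}


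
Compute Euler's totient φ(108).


Factor n: 108 = 2^2 × 3^3
φ(n) = n · ∏(1 - 1/p) over distinct primes p | n
φ(108) = 108 · (1 - 1/2) · (1 - 1/3) = 36

φ(108) = 36


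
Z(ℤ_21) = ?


Z(G) = {g ∈ G | gx = xg for all x ∈ G}
ℤ_21 is abelian, so Z(G) = G

Z(ℤ_21) = ℤ_21


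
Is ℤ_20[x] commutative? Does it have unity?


ℤ_20 has zero divisors (2·10 ≡ 0), and these lift to constant zero divisors in ℤ_20[x]; so not an integral domain
Commutative: Yes
Integral domain: No
Has unity: Yes

ℤ_20[x]: Commutative=Yes, Unity=Yes


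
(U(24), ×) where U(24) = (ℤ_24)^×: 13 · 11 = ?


Operation: multiplication mod 24
13 · 11 = (a × b) mod 24 with a = 13, b = 11

13 · 11 = 23


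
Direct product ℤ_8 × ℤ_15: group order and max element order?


|ℤ_8 × ℤ_15| = 8 × 15 = 120
Max element order = lcm(8,15) = 120
Cyclic? Yes (gcd=1)

|ℤ_8×ℤ_15| = 120, max element order = 120


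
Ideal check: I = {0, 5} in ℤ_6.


Check ideal conditions for I = {0, 5} in ℤ_6:
(1) I is an additive subgroup? No
(2) For r ∈ ℤ_6 and a ∈ I: r·a ∈ I? No  [counterexample: r=2, a=5, r·a mod 6 = 4 ∉ I]

No, I is not an ideal of ℤ_6


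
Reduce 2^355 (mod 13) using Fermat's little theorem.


Fermat's little theorem: if p is prime and gcd(a,p)=1, then a^(p-1) ≡ 1 (mod p)
p = 13 is prime, gcd(2,13) = 1
Reduce exponent: 355 mod 12 = 7
So 2^355 ≡ 2^7 (mod 13)
2^7 mod 13 = 11

2^355 ≡ 11 (mod 13)


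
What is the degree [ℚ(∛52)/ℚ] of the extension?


∛52 has minimal polynomial x³ - 52 (irreducible over ℚ since 52 is not a perfect cube)

[ℚ(∛52)/ℚ] = 3


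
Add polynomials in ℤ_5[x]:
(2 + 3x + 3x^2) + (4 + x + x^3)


Add coefficients mod 5:
x^0: 2 + 4 = 1 (mod 5)
x^1: 3 + 1 = 4 (mod 5)
x^2: 3 + 0 = 3 (mod 5)
x^3: 0 + 1 = 1 (mod 5)
Result: 1 + 4x + 3x^2 + x^3

f + g = 1 + 4x + 3x^2 + x^3


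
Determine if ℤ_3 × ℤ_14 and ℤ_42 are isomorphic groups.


Comparing ℤ_3 × ℤ_14 and ℤ_42:
gcd(3,14) = 1, so ℤ_3 × ℤ_14 ≅ ℤ_42 (CRT)

Yes, ℤ_3 × ℤ_14 ≅ ℤ_42


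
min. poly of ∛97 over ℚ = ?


∛97 satisfies x³ - 97 = 0, irreducible over ℚ (no rational root; 97 is not a perfect cube)

Minimal polynomial: x³ - 97


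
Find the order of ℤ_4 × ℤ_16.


|A × B| = |A| · |B|
|ℤ_4 × ℤ_16| = 4 × 16 = 64

|ℤ_4 × ℤ_16| = 64


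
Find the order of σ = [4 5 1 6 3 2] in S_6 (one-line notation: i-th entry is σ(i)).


Cycle decomposition: (1 4 6 2 5 3)
Cycle lengths: 6
Order = lcm(6) = 6

ord(σ) = 6


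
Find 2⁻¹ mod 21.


Use the extended Euclidean algorithm to write 1 = 2·s + 21·t; then s mod 21 is the inverse.
Euclidean algorithm:
  2 = 0·21 + 2
  21 = 10·2 + 1
  2 = 2·1 + 0
gcd(2,21) = 1
Back-substitution gives: 2·(-10) + 21·(1) = 1
So 2⁻¹ ≡ -10 ≡ 11 (mod 21)
Check: 2 × 11 = 22 ≡ 1 (mod 21) ✓

2⁻¹ ≡ 11 (mod 21)


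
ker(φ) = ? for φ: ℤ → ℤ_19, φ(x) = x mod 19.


Kernel = preimage of identity
ker(φ) = {x ∈ ℤ : x ≡ 0 (mod 19)} = 19ℤ = {0, ±19, ±38, ...}

ker(φ) = 19ℤ


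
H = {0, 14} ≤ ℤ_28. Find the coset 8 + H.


8 + H = {8 + h (mod 28) : h ∈ H}
8+0=8, 8+14=22

8 + H = {8, 22}


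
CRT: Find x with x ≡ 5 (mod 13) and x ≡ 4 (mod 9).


m₁ = 13, m₂ = 9, gcd = 1, so CRT applies. M = m₁·m₂ = 117
Let M₁ = M/m₁ = 9, M₂ = M/m₂ = 13
Find y₁ ≡ M₁⁻¹ (mod m₁): 9⁻¹ ≡ 3 (mod 13)
Find y₂ ≡ M₂⁻¹ (mod m₂): 13⁻¹ ≡ 7 (mod 9)
x = a₁·M₁·y₁ + a₂·M₂·y₂ = 5·9·3 + 4·13·7 = 499
Reduce mod 117: x ≡ 31
Check: 31 mod 13 = 5 ✓, 31 mod 9 = 4 ✓

x ≡ 31 (mod 117)


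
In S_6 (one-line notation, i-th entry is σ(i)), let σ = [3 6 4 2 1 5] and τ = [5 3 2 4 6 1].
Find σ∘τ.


σ∘τ: apply τ first, then σ
1 →τ 5 →σ 1
2 →τ 3 →σ 4
3 →τ 2 →σ 6
4 →τ 4 →σ 2
5 →τ 6 →σ 5
6 →τ 1 →σ 3

σ∘τ = [1 4 6 2 5 3]


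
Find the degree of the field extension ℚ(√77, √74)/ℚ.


[ℚ(√77,√74):ℚ] = [ℚ(√77,√74):ℚ(√77)]·[ℚ(√77):ℚ] = 2·2 = 4

[ℚ(√77, √74)/ℚ] = 4


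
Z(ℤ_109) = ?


Z(G) = {g ∈ G | gx = xg for all x ∈ G}
ℤ_109 is abelian, so Z(G) = G

Z(ℤ_109) = ℤ_109


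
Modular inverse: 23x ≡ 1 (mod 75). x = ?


Use the extended Euclidean algorithm to write 1 = 23·s + 75·t; then s mod 75 is the inverse.
Euclidean algorithm:
  23 = 0·75 + 23
  75 = 3·23 + 6
  23 = 3·6 + 5
  6 = 1·5 + 1
  5 = 5·1 + 0
gcd(23,75) = 1
Back-substitution gives: 23·(-13) + 75·(4) = 1
So 23⁻¹ ≡ -13 ≡ 62 (mod 75)
Check: 23 × 62 = 1426 ≡ 1 (mod 75) ✓

23⁻¹ ≡ 62 (mod 75)


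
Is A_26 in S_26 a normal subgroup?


H = A_26 in S_26
A_26 has index 2 in S_26, and every subgroup of index 2 is normal

Yes, normal subgroup


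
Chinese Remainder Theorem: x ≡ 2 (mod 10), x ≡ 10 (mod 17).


m₁ = 10, m₂ = 17, gcd = 1, so CRT applies. M = m₁·m₂ = 170
Let M₁ = M/m₁ = 17, M₂ = M/m₂ = 10
Find y₁ ≡ M₁⁻¹ (mod m₁): 17⁻¹ ≡ 3 (mod 10)
Find y₂ ≡ M₂⁻¹ (mod m₂): 10⁻¹ ≡ 12 (mod 17)
x = a₁·M₁·y₁ + a₂·M₂·y₂ = 2·17·3 + 10·10·12 = 1302
Reduce mod 170: x ≡ 112
Check: 112 mod 10 = 2 ✓, 112 mod 17 = 10 ✓

x ≡ 112 (mod 170)


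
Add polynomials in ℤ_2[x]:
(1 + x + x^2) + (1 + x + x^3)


Add coefficients mod 2:
x^0: 1 + 1 = 0 (mod 2)
x^1: 1 + 1 = 0 (mod 2)
x^2: 1 + 0 = 1 (mod 2)
x^3: 0 + 1 = 1 (mod 2)
Result: x^2 + x^3

f + g = x^2 + x^3


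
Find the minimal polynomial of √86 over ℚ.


√86 satisfies x² - 86 = 0, irreducible over ℚ since 86 is squarefree

Minimal polynomial: x² - 86


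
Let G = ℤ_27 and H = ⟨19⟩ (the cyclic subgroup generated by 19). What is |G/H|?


|⟨19⟩| = n / gcd(19, 27) = 27 / 1 = 27
H is normal (ℤ_27 is abelian).
|G/H| = |G| / |H| = 27 / 27 = 1

|G/H| = 1


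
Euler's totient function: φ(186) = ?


Factor n: 186 = 2 × 3 × 31
φ(n) = n · ∏(1 - 1/p) over distinct primes p | n
φ(186) = 186 · (1 - 1/2) · (1 - 1/3) · (1 - 1/31) = 60

φ(186) = 60


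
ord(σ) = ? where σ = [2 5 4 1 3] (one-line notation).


Cycle decomposition: (1 2 5 3 4)
Cycle lengths: 5
Order = lcm(5) = 5

ord(σ) = 5


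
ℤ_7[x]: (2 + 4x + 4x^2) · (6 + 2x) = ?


Expand and collect like terms; reduce coefficients mod 7:
x^0: 2·6 = 12 ≡ 5 (mod 7)
x^1: 2·2 + 4·6 = 28 ≡ 0 (mod 7)
x^2: 4·2 + 4·6 = 32 ≡ 4 (mod 7)
x^3: 4·2 = 8 ≡ 1 (mod 7)
Result: 5 + 4x^2 + x^3

f · g = 5 + 4x^2 + x^3


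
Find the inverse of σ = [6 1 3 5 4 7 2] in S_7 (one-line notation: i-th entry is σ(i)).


To find σ⁻¹, swap domain and range:
σ(1) = 6 → σ⁻¹(6) = 1
σ(2) = 1 → σ⁻¹(1) = 2
σ(3) = 3 → σ⁻¹(3) = 3
σ(4) = 5 → σ⁻¹(5) = 4
σ(5) = 4 → σ⁻¹(4) = 5
σ(6) = 7 → σ⁻¹(7) = 6
σ(7) = 2 → σ⁻¹(2) = 7

σ⁻¹ = [2 7 3 5 4 1 6]


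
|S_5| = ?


|S_n| = n! (number of permutations of n symbols)
|S_5| = 5! = 120

|S_5| = 120


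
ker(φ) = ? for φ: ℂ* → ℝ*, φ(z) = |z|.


Kernel = preimage of identity
ker(φ) = {z ∈ ℂ* | |z| = 1} = unit circle S¹

ker(φ) = S¹ (unit circle)


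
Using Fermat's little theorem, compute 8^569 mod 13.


Fermat's little theorem: if p is prime and gcd(a,p)=1, then a^(p-1) ≡ 1 (mod p)
p = 13 is prime, gcd(8,13) = 1
Reduce exponent: 569 mod 12 = 5
So 8^569 ≡ 8^5 (mod 13)
8^5 mod 13 = 8

8^569 ≡ 8 (mod 13)


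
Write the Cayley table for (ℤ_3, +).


Elements: {0, 1, 2}
Operation: addition mod 3
Entry (a, b) = (a + b) mod 3

Cayley table:
  | 0 | 1 | 2
0 | 0 | 1 | 2
1 | 1 | 2 | 0
2 | 2 | 0 | 1


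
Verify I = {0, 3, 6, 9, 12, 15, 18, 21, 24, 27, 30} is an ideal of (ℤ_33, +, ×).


Check ideal conditions for I = {0, 3, 6, 9, 12, 15, 18, 21, 24, 27, 30} in ℤ_33:
(1) I is an additive subgroup? Yes
(2) For r ∈ ℤ_33 and a ∈ I: r·a ∈ I? Yes

Yes, I is an ideal of ℤ_33


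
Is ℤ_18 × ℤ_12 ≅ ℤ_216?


Comparing ℤ_18 × ℤ_12 and ℤ_216:
gcd(18,12) = 6 ≠ 1. Max element order in ℤ_18×ℤ_12 is lcm(18,12) = 36 < 216, so it has no element of order 216

No, ℤ_18 × ℤ_12 ≇ ℤ_216


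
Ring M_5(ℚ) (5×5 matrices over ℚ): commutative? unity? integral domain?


Matrix multiplication is non-commutative for n ≥ 2; the identity matrix I is the unity; singular matrices give zero divisors, so not an integral domain
Commutative: No
Integral domain: No
Has unity: Yes

M_5(ℚ) (5×5 matrices over ℚ): Commutative=No, Unity=Yes


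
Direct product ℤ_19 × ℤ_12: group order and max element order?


|ℤ_19 × ℤ_12| = 19 × 12 = 228
Max element order = lcm(19,12) = 228
Cyclic? Yes (gcd=1)

|ℤ_19×ℤ_12| = 228, max element order = 228


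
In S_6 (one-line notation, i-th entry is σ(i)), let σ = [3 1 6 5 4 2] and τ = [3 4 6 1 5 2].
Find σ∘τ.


σ∘τ: apply τ first, then σ
1 →τ 3 →σ 6
2 →τ 4 →σ 5
3 →τ 6 →σ 2
4 →τ 1 →σ 3
5 →τ 5 →σ 4
6 →τ 2 →σ 1

σ∘τ = [6 5 2 3 4 1]


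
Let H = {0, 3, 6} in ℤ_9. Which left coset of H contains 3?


3 + H = {3 + h (mod 9) : h ∈ H}
3+0=3, 3+3=6, 3+6=0
3 + H = {0, 3, 6} = 0 + H

3 + H = {0, 3, 6}


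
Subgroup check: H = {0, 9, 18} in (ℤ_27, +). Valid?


Subgroup test for H = {0, 9, 18} in (ℤ_27, +):
(1) 0 ∈ H? Yes
(2) Closure: for all a,b ∈ H, (a+b) mod 27 ∈ H? Yes
(3) Inverses: for all a ∈ H, -a mod 27 ∈ H? Yes

Yes, H is a subgroup of ℤ_27


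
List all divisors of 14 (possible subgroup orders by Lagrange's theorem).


Lagrange's theorem: |H| divides |G|
|G| = 14
Divisors of 14: 1, 2, 7, 14

Possible subgroup orders: {1, 2, 7, 14}


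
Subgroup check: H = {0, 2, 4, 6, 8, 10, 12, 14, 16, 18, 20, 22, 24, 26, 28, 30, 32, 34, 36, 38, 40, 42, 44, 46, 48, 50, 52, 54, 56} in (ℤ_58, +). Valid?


Subgroup test for H = {0, 2, 4, 6, 8, 10, 12, 14, 16, 18, 20, 22, 24, 26, 28, 30, 32, 34, 36, 38, 40, 42, 44, 46, 48, 50, 52, 54, 56} in (ℤ_58, +):
(1) 0 ∈ H? Yes
(2) Closure: for all a,b ∈ H, (a+b) mod 58 ∈ H? Yes
(3) Inverses: for all a ∈ H, -a mod 58 ∈ H? Yes

Yes, H is a subgroup of ℤ_58


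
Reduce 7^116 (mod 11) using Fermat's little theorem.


Fermat's little theorem: if p is prime and gcd(a,p)=1, then a^(p-1) ≡ 1 (mod p)
p = 11 is prime, gcd(7,11) = 1
Reduce exponent: 116 mod 10 = 6
So 7^116 ≡ 7^6 (mod 11)
7^6 mod 11 = 4

7^116 ≡ 4 (mod 11)


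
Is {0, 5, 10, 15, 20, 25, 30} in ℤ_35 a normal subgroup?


H = {0, 5, 10, 15, 20, 25, 30} in ℤ_35
ℤ_35 is abelian; every subgroup of an abelian group is normal

Yes, normal subgroup


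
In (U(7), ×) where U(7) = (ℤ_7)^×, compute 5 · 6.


Operation: multiplication mod 7
5 · 6 = (a × b) mod 7 with a = 5, b = 6

5 · 6 = 2


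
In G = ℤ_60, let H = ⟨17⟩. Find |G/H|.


|⟨17⟩| = n / gcd(17, 60) = 60 / 1 = 60
H is normal (ℤ_60 is abelian).
|G/H| = |G| / |H| = 60 / 60 = 1

|G/H| = 1


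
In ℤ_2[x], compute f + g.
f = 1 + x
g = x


Add coefficients mod 2:
x^0: 1 + 0 = 1 (mod 2)
x^1: 1 + 1 = 0 (mod 2)
Result: 1

f + g = 1


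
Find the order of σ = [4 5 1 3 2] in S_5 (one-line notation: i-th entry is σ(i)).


Cycle decomposition: (1 4 3) (2 5)
Cycle lengths: 3, 2
Order = lcm(3, 2) = 6

ord(σ) = 6


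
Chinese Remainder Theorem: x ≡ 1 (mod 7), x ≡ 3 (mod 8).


m₁ = 7, m₂ = 8, gcd = 1, so CRT applies. M = m₁·m₂ = 56
Let M₁ = M/m₁ = 8, M₂ = M/m₂ = 7
Find y₁ ≡ M₁⁻¹ (mod m₁): 8⁻¹ ≡ 1 (mod 7)
Find y₂ ≡ M₂⁻¹ (mod m₂): 7⁻¹ ≡ 7 (mod 8)
x = a₁·M₁·y₁ + a₂·M₂·y₂ = 1·8·1 + 3·7·7 = 155
Reduce mod 56: x ≡ 43
Check: 43 mod 7 = 1 ✓, 43 mod 8 = 3 ✓

x ≡ 43 (mod 56)


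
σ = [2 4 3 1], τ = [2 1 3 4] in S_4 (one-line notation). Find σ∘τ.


σ∘τ: apply τ first, then σ
1 →τ 2 →σ 4
2 →τ 1 →σ 2
3 →τ 3 →σ 3
4 →τ 4 →σ 1

σ∘τ = [4 2 3 1]


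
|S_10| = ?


|S_n| = n! (number of permutations of n symbols)
|S_10| = 10! = 3628800

|S_10| = 3628800


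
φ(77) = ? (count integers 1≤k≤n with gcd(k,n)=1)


Factor n: 77 = 7 × 11
φ(n) = n · ∏(1 - 1/p) over distinct primes p | n
φ(77) = 77 · (1 - 1/7) · (1 - 1/11) = 60

φ(77) = 60


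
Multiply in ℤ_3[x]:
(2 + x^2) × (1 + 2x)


Expand and collect like terms; reduce coefficients mod 3:
x^0: 2·1 = 2 ≡ 2 (mod 3)
x^1: 2·2 + 0·1 = 4 ≡ 1 (mod 3)
x^2: 0·2 + 1·1 = 1 ≡ 1 (mod 3)
x^3: 1·2 = 2 ≡ 2 (mod 3)
Result: 2 + x + x^2 + 2x^3

f · g = 2 + x + x^2 + 2x^3


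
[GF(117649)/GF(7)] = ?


GF(117649) = GF(7^6), so the extension degree is 6

[GF(117649)/GF(7)] = 6


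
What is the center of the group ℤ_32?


Z(G) = {g ∈ G | gx = xg for all x ∈ G}
ℤ_32 is abelian, so Z(G) = G

Z(ℤ_32) = ℤ_32


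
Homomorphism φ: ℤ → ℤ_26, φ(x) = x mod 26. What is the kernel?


Kernel = preimage of identity
ker(φ) = {x ∈ ℤ : x ≡ 0 (mod 26)} = 26ℤ = {0, ±26, ±52, ...}

ker(φ) = 26ℤ


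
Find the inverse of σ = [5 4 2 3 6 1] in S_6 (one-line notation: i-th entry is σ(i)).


To find σ⁻¹, swap domain and range:
σ(1) = 5 → σ⁻¹(5) = 1
σ(2) = 4 → σ⁻¹(4) = 2
σ(3) = 2 → σ⁻¹(2) = 3
σ(4) = 3 → σ⁻¹(3) = 4
σ(5) = 6 → σ⁻¹(6) = 5
σ(6) = 1 → σ⁻¹(1) = 6

σ⁻¹ = [6 3 4 2 1 5]


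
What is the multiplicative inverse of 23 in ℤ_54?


Use the extended Euclidean algorithm to write 1 = 23·s + 54·t; then s mod 54 is the inverse.
Euclidean algorithm:
  23 = 0·54 + 23
  54 = 2·23 + 8
  23 = 2·8 + 7
  8 = 1·7 + 1
  7 = 7·1 + 0
gcd(23,54) = 1
Back-substitution gives: 23·(-7) + 54·(3) = 1
So 23⁻¹ ≡ -7 ≡ 47 (mod 54)
Check: 23 × 47 = 1081 ≡ 1 (mod 54) ✓

23⁻¹ ≡ 47 (mod 54)


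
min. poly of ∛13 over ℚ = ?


∛13 satisfies x³ - 13 = 0, irreducible over ℚ (no rational root; 13 is not a perfect cube)

Minimal polynomial: x³ - 13


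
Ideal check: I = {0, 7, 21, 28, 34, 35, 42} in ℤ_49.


Check ideal conditions for I = {0, 7, 21, 28, 34, 35, 42} in ℤ_49:
(1) I is an additive subgroup? No
(2) For r ∈ ℤ_49 and a ∈ I: r·a ∈ I? No  [counterexample: r=2, a=7, r·a mod 49 = 14 ∉ I]

No, I is not an ideal of ℤ_49


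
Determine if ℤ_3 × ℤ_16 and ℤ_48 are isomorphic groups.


Comparing ℤ_3 × ℤ_16 and ℤ_48:
gcd(3,16) = 1, so ℤ_3 × ℤ_16 ≅ ℤ_48 (CRT)

Yes, ℤ_3 × ℤ_16 ≅ ℤ_48


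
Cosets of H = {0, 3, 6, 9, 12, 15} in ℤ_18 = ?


H = {0, 3, 6, 9, 12, 15}, |H| = 6
Number of cosets = |G|/|H| = 18/6 = 3
0 + H = {0, 3, 6, 9, 12, 15}
1 + H = {1, 4, 7, 10, 13, 16}
2 + H = {2, 5, 8, 11, 14, 17}

Cosets: 0+H={0,3,6,9,12,15}; 1+H={1,4,7,10,13,16}; 2+H={2,5,8,11,14,17}


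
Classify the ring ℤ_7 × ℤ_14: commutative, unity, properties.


Direct product ring; commutative with unity (1,1); but (1,0)·(0,1) = (0,0) gives zero divisors, so not an integral domain
Commutative: Yes
Integral domain: No
Has unity: Yes

ℤ_7 × ℤ_14: Commutative=Yes, Unity=Yes


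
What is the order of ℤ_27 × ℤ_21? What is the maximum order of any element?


|ℤ_27 × ℤ_21| = 27 × 21 = 567
Max element order = lcm(27,21) = 189
Cyclic? No (gcd=3)

|ℤ_27×ℤ_21| = 567, max element order = 189


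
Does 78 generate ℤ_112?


g generates ℤ_n iff gcd(g, n) = 1
gcd(78, 112) = 2
Since gcd = 2 ≠ 1, ⟨78⟩ has order 56 < 112, so 78 is not a generator.

No, 78 does not generate ℤ_112


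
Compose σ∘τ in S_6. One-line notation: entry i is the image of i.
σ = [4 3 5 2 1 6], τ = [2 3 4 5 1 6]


σ∘τ: apply τ first, then σ
1 →τ 2 →σ 3
2 →τ 3 →σ 5
3 →τ 4 →σ 2
4 →τ 5 →σ 1
5 →τ 1 →σ 4
6 →τ 6 →σ 6

σ∘τ = [3 5 2 1 4 6]


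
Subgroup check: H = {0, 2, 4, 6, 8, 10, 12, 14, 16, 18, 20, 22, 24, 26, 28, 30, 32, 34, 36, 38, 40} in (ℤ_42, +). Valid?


Subgroup test for H = {0, 2, 4, 6, 8, 10, 12, 14, 16, 18, 20, 22, 24, 26, 28, 30, 32, 34, 36, 38, 40} in (ℤ_42, +):
(1) 0 ∈ H? Yes
(2) Closure: for all a,b ∈ H, (a+b) mod 42 ∈ H? Yes
(3) Inverses: for all a ∈ H, -a mod 42 ∈ H? Yes

Yes, H is a subgroup of ℤ_42


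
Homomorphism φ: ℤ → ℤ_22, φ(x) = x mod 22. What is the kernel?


Kernel = preimage of identity
ker(φ) = {x ∈ ℤ : x ≡ 0 (mod 22)} = 22ℤ = {0, ±22, ±44, ...}

ker(φ) = 22ℤ


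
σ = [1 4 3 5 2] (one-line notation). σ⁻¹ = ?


To find σ⁻¹, swap domain and range:
σ(1) = 1 → σ⁻¹(1) = 1
σ(2) = 4 → σ⁻¹(4) = 2
σ(3) = 3 → σ⁻¹(3) = 3
σ(4) = 5 → σ⁻¹(5) = 4
σ(5) = 2 → σ⁻¹(2) = 5

σ⁻¹ = [1 5 3 2 4]


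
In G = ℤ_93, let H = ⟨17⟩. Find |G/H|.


|⟨17⟩| = n / gcd(17, 93) = 93 / 1 = 93
H is normal (ℤ_93 is abelian).
|G/H| = |G| / |H| = 93 / 93 = 1

|G/H| = 1


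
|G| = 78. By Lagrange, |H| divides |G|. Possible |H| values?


Lagrange's theorem: |H| divides |G|
|G| = 78
Divisors of 78: 1, 2, 3, 6, 13, 26, 39, 78

Possible subgroup orders: {1, 2, 3, 6, 13, 26, 39, 78}


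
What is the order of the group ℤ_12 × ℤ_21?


|A × B| = |A| · |B|
|ℤ_12 × ℤ_21| = 12 × 21 = 252

|ℤ_12 × ℤ_21| = 252


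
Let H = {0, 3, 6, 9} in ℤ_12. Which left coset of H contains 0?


0 + H = {0 + h (mod 12) : h ∈ H}
0+0=0, 0+3=3, 0+6=6, 0+9=9

0 + H = {0, 3, 6, 9}


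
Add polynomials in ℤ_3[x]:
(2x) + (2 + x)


Add coefficients mod 3:
x^0: 0 + 2 = 2 (mod 3)
x^1: 2 + 1 = 0 (mod 3)
Result: 2

f + g = 2


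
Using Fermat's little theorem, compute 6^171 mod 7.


Fermat's little theorem: if p is prime and gcd(a,p)=1, then a^(p-1) ≡ 1 (mod p)
p = 7 is prime, gcd(6,7) = 1
Reduce exponent: 171 mod 6 = 3
So 6^171 ≡ 6^3 (mod 7)
6^3 mod 7 = 6

6^171 ≡ 6 (mod 7)


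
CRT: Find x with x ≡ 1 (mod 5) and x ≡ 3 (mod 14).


m₁ = 5, m₂ = 14, gcd = 1, so CRT applies. M = m₁·m₂ = 70
Let M₁ = M/m₁ = 14, M₂ = M/m₂ = 5
Find y₁ ≡ M₁⁻¹ (mod m₁): 14⁻¹ ≡ 4 (mod 5)
Find y₂ ≡ M₂⁻¹ (mod m₂): 5⁻¹ ≡ 3 (mod 14)
x = a₁·M₁·y₁ + a₂·M₂·y₂ = 1·14·4 + 3·5·3 = 101
Reduce mod 70: x ≡ 31
Check: 31 mod 5 = 1 ✓, 31 mod 14 = 3 ✓

x ≡ 31 (mod 70)


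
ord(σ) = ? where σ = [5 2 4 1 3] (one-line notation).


Cycle decomposition: (1 5 3 4)
Cycle lengths: 4
Order = lcm(4) = 4

ord(σ) = 4


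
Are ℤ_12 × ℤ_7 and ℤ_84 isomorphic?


Comparing ℤ_12 × ℤ_7 and ℤ_84:
gcd(12,7) = 1, so ℤ_12 × ℤ_7 ≅ ℤ_84 (CRT)

Yes, ℤ_12 × ℤ_7 ≅ ℤ_84


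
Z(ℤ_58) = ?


Z(G) = {g ∈ G | gx = xg for all x ∈ G}
ℤ_58 is abelian, so Z(G) = G

Z(ℤ_58) = ℤ_58


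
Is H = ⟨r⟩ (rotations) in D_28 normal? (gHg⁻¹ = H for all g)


H = ⟨r⟩ (rotations) in D_28
The rotation subgroup ⟨r⟩ has index 2 in D_28, so it is normal

Yes, normal subgroup


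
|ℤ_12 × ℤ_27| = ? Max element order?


|ℤ_12 × ℤ_27| = 12 × 27 = 324
Max element order = lcm(12,27) = 108
Cyclic? No (gcd=3)

|ℤ_12×ℤ_27| = 324, max element order = 108


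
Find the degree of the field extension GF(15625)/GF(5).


GF(15625) = GF(5^6), so the extension degree is 6

[GF(15625)/GF(5)] = 6


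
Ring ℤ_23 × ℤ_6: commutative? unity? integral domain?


Direct product ring; commutative with unity (1,1); but (1,0)·(0,1) = (0,0) gives zero divisors, so not an integral domain
Commutative: Yes
Integral domain: No
Has unity: Yes

ℤ_23 × ℤ_6: Commutative=Yes, Unity=Yes


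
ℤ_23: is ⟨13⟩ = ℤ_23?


g generates ℤ_n iff gcd(g, n) = 1
gcd(13, 23) = 1
Since gcd = 1, 13 is a generator.

Yes, 13 generates ℤ_23


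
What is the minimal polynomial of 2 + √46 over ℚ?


Let α = 2 + √46. Then α - 2 = √46, so (α - 2)² = 46, giving α² - 4α - 42 = 0. Degree 2 and α ∉ ℚ, so this is the minimal polynomial.

Minimal polynomial: x² - 4x - 42


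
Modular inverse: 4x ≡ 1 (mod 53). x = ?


Use the extended Euclidean algorithm to write 1 = 4·s + 53·t; then s mod 53 is the inverse.
Euclidean algorithm:
  4 = 0·53 + 4
  53 = 13·4 + 1
  4 = 4·1 + 0
gcd(4,53) = 1
Back-substitution gives: 4·(-13) + 53·(1) = 1
So 4⁻¹ ≡ -13 ≡ 40 (mod 53)
Check: 4 × 40 = 160 ≡ 1 (mod 53) ✓

4⁻¹ ≡ 40 (mod 53)


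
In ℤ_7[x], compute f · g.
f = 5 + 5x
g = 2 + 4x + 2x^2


Expand and collect like terms; reduce coefficients mod 7:
x^0: 5·2 = 10 ≡ 3 (mod 7)
x^1: 5·4 + 5·2 = 30 ≡ 2 (mod 7)
x^2: 5·2 + 5·4 = 30 ≡ 2 (mod 7)
x^3: 5·2 = 10 ≡ 3 (mod 7)
Result: 3 + 2x + 2x^2 + 3x^3

f · g = 3 + 2x + 2x^2 + 3x^3


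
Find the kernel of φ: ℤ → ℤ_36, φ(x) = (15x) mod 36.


Kernel = preimage of identity
ker(φ) = {x ∈ ℤ : 15x ≡ 0 (mod 36)}. gcd(15,36) = 3, so 15x ≡ 0 (mod 36) ⟺ x ≡ 0 (mod 36/3 = 12). Hence ker(φ) = 12ℤ

ker(φ) = 12ℤ


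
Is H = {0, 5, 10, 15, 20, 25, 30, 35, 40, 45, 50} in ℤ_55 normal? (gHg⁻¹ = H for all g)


H = {0, 5, 10, 15, 20, 25, 30, 35, 40, 45, 50} in ℤ_55
ℤ_55 is abelian; every subgroup of an abelian group is normal

Yes, normal subgroup


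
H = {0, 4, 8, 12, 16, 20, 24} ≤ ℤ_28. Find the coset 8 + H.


8 + H = {8 + h (mod 28) : h ∈ H}
8+0=8, 8+4=12, 8+8=16, 8+12=20, 8+16=24, 8+20=0, 8+24=4
8 + H = {0, 4, 8, 12, 16, 20, 24} = 0 + H

8 + H = {0, 4, 8, 12, 16, 20, 24}


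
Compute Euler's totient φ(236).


Factor n: 236 = 2^2 × 59
φ(n) = n · ∏(1 - 1/p) over distinct primes p | n
φ(236) = 236 · (1 - 1/2) · (1 - 1/59) = 116

φ(236) = 116


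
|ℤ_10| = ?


ℤ_n has n elements.

|ℤ_10| = 10


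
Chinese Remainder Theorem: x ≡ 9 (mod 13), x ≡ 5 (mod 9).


m₁ = 13, m₂ = 9, gcd = 1, so CRT applies. M = m₁·m₂ = 117
Let M₁ = M/m₁ = 9, M₂ = M/m₂ = 13
Find y₁ ≡ M₁⁻¹ (mod m₁): 9⁻¹ ≡ 3 (mod 13)
Find y₂ ≡ M₂⁻¹ (mod m₂): 13⁻¹ ≡ 7 (mod 9)
x = a₁·M₁·y₁ + a₂·M₂·y₂ = 9·9·3 + 5·13·7 = 698
Reduce mod 117: x ≡ 113
Check: 113 mod 13 = 9 ✓, 113 mod 9 = 5 ✓

x ≡ 113 (mod 117)


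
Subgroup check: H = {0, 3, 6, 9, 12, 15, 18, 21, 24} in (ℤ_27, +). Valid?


Subgroup test for H = {0, 3, 6, 9, 12, 15, 18, 21, 24} in (ℤ_27, +):
(1) 0 ∈ H? Yes
(2) Closure: for all a,b ∈ H, (a+b) mod 27 ∈ H? Yes
(3) Inverses: for all a ∈ H, -a mod 27 ∈ H? Yes

Yes, H is a subgroup of ℤ_27


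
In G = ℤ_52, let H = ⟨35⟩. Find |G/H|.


|⟨35⟩| = n / gcd(35, 52) = 52 / 1 = 52
H is normal (ℤ_52 is abelian).
|G/H| = |G| / |H| = 52 / 52 = 1

|G/H| = 1


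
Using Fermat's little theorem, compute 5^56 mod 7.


Fermat's little theorem: if p is prime and gcd(a,p)=1, then a^(p-1) ≡ 1 (mod p)
p = 7 is prime, gcd(5,7) = 1
Reduce exponent: 56 mod 6 = 2
So 5^56 ≡ 5^2 (mod 7)
5^2 mod 7 = 4

5^56 ≡ 4 (mod 7)


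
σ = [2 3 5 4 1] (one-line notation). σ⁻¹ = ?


To find σ⁻¹, swap domain and range:
σ(1) = 2 → σ⁻¹(2) = 1
σ(2) = 3 → σ⁻¹(3) = 2
σ(3) = 5 → σ⁻¹(5) = 3
σ(4) = 4 → σ⁻¹(4) = 4
σ(5) = 1 → σ⁻¹(1) = 5

σ⁻¹ = [5 1 2 4 3]


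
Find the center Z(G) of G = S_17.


Z(G) = {g ∈ G | gx = xg for all x ∈ G}
S_n is non-abelian for n ≥ 3; Z(S_17) is trivial

Z(S_17) = {e}


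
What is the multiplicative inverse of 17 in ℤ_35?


Use the extended Euclidean algorithm to write 1 = 17·s + 35·t; then s mod 35 is the inverse.
Euclidean algorithm:
  17 = 0·35 + 17
  35 = 2·17 + 1
  17 = 17·1 + 0
gcd(17,35) = 1
Back-substitution gives: 17·(-2) + 35·(1) = 1
So 17⁻¹ ≡ -2 ≡ 33 (mod 35)
Check: 17 × 33 = 561 ≡ 1 (mod 35) ✓

17⁻¹ ≡ 33 (mod 35)


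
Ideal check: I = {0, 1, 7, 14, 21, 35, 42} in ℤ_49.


Check ideal conditions for I = {0, 1, 7, 14, 21, 35, 42} in ℤ_49:
(1) I is an additive subgroup? No
(2) For r ∈ ℤ_49 and a ∈ I: r·a ∈ I? No  [counterexample: r=2, a=1, r·a mod 49 = 2 ∉ I]

No, I is not an ideal of ℤ_49


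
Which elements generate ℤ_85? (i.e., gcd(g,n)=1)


g generates ℤ_n iff gcd(g,n) = 1
Prime factors of 85: 5, 17
Generators are g ∈ {1,...,84} not divisible by any of these primes.
Generators: {1, 2, 3, 4, 6, 7, 8, 9, 11, 12, 13, 14, 16, 18, 19, 21, 22, 23, 24, 26, 27, 28, 29, 31, 32, 33, 36, 37, 38, 39, 41, 42, 43, 44, 46, 47, 48, 49, 52, 53, 54, 56, 57, 58, 59, 61, 62, 63, 64, 66, 67, 69, 71, 72, 73, 74, 76, 77, 78, 79, 81, 82, 83, 84}
Number of generators = φ(85) = 64

Generators of ℤ_85 = {1, 2, 3, 4, 6, 7, 8, 9, 11, 12, 13, 14, 16, 18, 19, 21, 22, 23, 24, 26, 27, 28, 29, 31, 32, 33, 36, 37, 38, 39, 41, 42, 43, 44, 46, 47, 48, 49, 52, 53, 54, 56, 57, 58, 59, 61, 62, 63, 64, 66, 67, 69, 71, 72, 73, 74, 76, 77, 78, 79, 81, 82, 83, 84}


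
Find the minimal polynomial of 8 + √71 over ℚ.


Let α = 8 + √71. Then α - 8 = √71, so (α - 8)² = 71, giving α² - 16α - 7 = 0. Degree 2 and α ∉ ℚ, so this is the minimal polynomial.

Minimal polynomial: x² - 16x - 7


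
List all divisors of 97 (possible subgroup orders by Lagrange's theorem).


Lagrange's theorem: |H| divides |G|
|G| = 97
Divisors of 97: 1, 97

Possible subgroup orders: {1, 97}


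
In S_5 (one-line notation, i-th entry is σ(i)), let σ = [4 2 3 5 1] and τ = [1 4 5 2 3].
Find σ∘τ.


σ∘τ: apply τ first, then σ
1 →τ 1 →σ 4
2 →τ 4 →σ 5
3 →τ 5 →σ 1
4 →τ 2 →σ 2
5 →τ 3 →σ 3

σ∘τ = [4 5 1 2 3]


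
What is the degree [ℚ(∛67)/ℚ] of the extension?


∛67 has minimal polynomial x³ - 67 (irreducible over ℚ since 67 is not a perfect cube)

[ℚ(∛67)/ℚ] = 3


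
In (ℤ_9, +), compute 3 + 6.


Operation: addition mod 9
3 + 6 = (a + b) mod 9 with a = 3, b = 6

3 + 6 = 0


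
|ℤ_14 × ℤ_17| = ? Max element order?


|ℤ_14 × ℤ_17| = 14 × 17 = 238
Max element order = lcm(14,17) = 238
Cyclic? Yes (gcd=1)

|ℤ_14×ℤ_17| = 238, max element order = 238


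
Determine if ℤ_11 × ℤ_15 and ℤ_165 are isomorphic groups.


Comparing ℤ_11 × ℤ_15 and ℤ_165:
gcd(11,15) = 1, so ℤ_11 × ℤ_15 ≅ ℤ_165 (CRT)

Yes, ℤ_11 × ℤ_15 ≅ ℤ_165


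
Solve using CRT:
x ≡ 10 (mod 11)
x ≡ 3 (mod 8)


m₁ = 11, m₂ = 8, gcd = 1, so CRT applies. M = m₁·m₂ = 88
Let M₁ = M/m₁ = 8, M₂ = M/m₂ = 11
Find y₁ ≡ M₁⁻¹ (mod m₁): 8⁻¹ ≡ 7 (mod 11)
Find y₂ ≡ M₂⁻¹ (mod m₂): 11⁻¹ ≡ 3 (mod 8)
x = a₁·M₁·y₁ + a₂·M₂·y₂ = 10·8·7 + 3·11·3 = 659
Reduce mod 88: x ≡ 43
Check: 43 mod 11 = 10 ✓, 43 mod 8 = 3 ✓

x ≡ 43 (mod 88)


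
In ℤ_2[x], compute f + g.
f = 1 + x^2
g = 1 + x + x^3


Add coefficients mod 2:
x^0: 1 + 1 = 0 (mod 2)
x^1: 0 + 1 = 1 (mod 2)
x^2: 1 + 0 = 1 (mod 2)
x^3: 0 + 1 = 1 (mod 2)
Result: x + x^2 + x^3

f + g = x + x^2 + x^3


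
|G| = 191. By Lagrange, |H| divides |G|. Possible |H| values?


Lagrange's theorem: |H| divides |G|
|G| = 191
Divisors of 191: 1, 191

Possible subgroup orders: {1, 191}


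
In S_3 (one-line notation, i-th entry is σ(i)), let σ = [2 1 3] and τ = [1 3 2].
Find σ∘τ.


σ∘τ: apply τ first, then σ
1 →τ 1 →σ 2
2 →τ 3 →σ 3
3 →τ 2 →σ 1

σ∘τ = [2 3 1]


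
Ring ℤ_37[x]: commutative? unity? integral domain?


ℤ_37 is a field (n prime), so ℤ_37[x] is a commutative integral domain with unity
Commutative: Yes
Integral domain: Yes
Has unity: Yes

ℤ_37[x]: Commutative=Yes, Unity=Yes


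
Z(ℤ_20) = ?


Z(G) = {g ∈ G | gx = xg for all x ∈ G}
ℤ_20 is abelian, so Z(G) = G

Z(ℤ_20) = ℤ_20


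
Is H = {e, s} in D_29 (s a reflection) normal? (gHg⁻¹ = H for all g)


H = {e, s} in D_29 (s a reflection)
r·s·r⁻¹ = sr⁻² ≠ s for n ≥ 3, so {e, s} is not closed under conjugation

No, not a normal subgroup


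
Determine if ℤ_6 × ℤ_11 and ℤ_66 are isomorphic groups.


Comparing ℤ_6 × ℤ_11 and ℤ_66:
gcd(6,11) = 1, so ℤ_6 × ℤ_11 ≅ ℤ_66 (CRT)

Yes, ℤ_6 × ℤ_11 ≅ ℤ_66


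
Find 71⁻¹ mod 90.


Use the extended Euclidean algorithm to write 1 = 71·s + 90·t; then s mod 90 is the inverse.
Euclidean algorithm:
  71 = 0·90 + 71
  90 = 1·71 + 19
  71 = 3·19 + 14
  19 = 1·14 + 5
  14 = 2·5 + 4
  5 = 1·4 + 1
  4 = 4·1 + 0
gcd(71,90) = 1
Back-substitution gives: 71·(-19) + 90·(15) = 1
So 71⁻¹ ≡ -19 ≡ 71 (mod 90)
Check: 71 × 71 = 5041 ≡ 1 (mod 90) ✓

71⁻¹ ≡ 71 (mod 90)


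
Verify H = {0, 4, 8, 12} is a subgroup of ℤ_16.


Subgroup test for H = {0, 4, 8, 12} in (ℤ_16, +):
(1) 0 ∈ H? Yes
(2) Closure: for all a,b ∈ H, (a+b) mod 16 ∈ H? Yes
(3) Inverses: for all a ∈ H, -a mod 16 ∈ H? Yes

Yes, H is a subgroup of ℤ_16


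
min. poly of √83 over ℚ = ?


√83 satisfies x² - 83 = 0, irreducible over ℚ since 83 is squarefree

Minimal polynomial: x² - 83


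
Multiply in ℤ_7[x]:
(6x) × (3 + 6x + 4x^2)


Expand and collect like terms; reduce coefficients mod 7:
x^0: 0·3 = 0 ≡ 0 (mod 7)
x^1: 0·6 + 6·3 = 18 ≡ 4 (mod 7)
x^2: 0·4 + 6·6 = 36 ≡ 1 (mod 7)
x^3: 6·4 = 24 ≡ 3 (mod 7)
Result: 4x + x^2 + 3x^3

f · g = 4x + x^2 + 3x^3


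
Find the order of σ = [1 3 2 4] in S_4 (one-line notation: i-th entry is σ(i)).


Cycle decomposition: (2 3)
Cycle lengths: 2
Order = lcm(2) = 2

ord(σ) = 2


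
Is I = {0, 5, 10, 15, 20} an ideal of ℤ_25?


Check ideal conditions for I = {0, 5, 10, 15, 20} in ℤ_25:
(1) I is an additive subgroup? Yes
(2) For r ∈ ℤ_25 and a ∈ I: r·a ∈ I? Yes

Yes, I is an ideal of ℤ_25


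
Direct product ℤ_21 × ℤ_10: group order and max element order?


|ℤ_21 × ℤ_10| = 21 × 10 = 210
Max element order = lcm(21,10) = 210
Cyclic? Yes (gcd=1)

|ℤ_21×ℤ_10| = 210, max element order = 210


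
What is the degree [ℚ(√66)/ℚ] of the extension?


√66 has minimal polynomial x² - 66 (irreducible over ℚ since 66 is squarefree)

[ℚ(√66)/ℚ] = 2


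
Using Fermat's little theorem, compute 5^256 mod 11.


Fermat's little theorem: if p is prime and gcd(a,p)=1, then a^(p-1) ≡ 1 (mod p)
p = 11 is prime, gcd(5,11) = 1
Reduce exponent: 256 mod 10 = 6
So 5^256 ≡ 5^6 (mod 11)
5^6 mod 11 = 5

5^256 ≡ 5 (mod 11)


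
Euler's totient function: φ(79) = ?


Factor n: 79 = 79
φ(n) = n · ∏(1 - 1/p) over distinct primes p | n
φ(79) = 79 · (1 - 1/79) = 78

φ(79) = 78


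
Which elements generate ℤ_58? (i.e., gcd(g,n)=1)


g generates ℤ_n iff gcd(g,n) = 1
Prime factors of 58: 2, 29
Generators are g ∈ {1,...,57} not divisible by any of these primes.
Generators: {1, 3, 5, 7, 9, 11, 13, 15, 17, 19, 21, 23, 25, 27, 31, 33, 35, 37, 39, 41, 43, 45, 47, 49, 51, 53, 55, 57}
Number of generators = φ(58) = 28

Generators of ℤ_58 = {1, 3, 5, 7, 9, 11, 13, 15, 17, 19, 21, 23, 25, 27, 31, 33, 35, 37, 39, 41, 43, 45, 47, 49, 51, 53, 55, 57}


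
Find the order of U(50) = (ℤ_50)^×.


U(n) is the group of units mod n; |U(n)| = φ(n)
|U(50)| = φ(50) = 20

|U(50) = (ℤ_50)^×| = 20


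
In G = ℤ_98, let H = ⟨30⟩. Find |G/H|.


|⟨30⟩| = n / gcd(30, 98) = 98 / 2 = 49
H is normal (ℤ_98 is abelian).
|G/H| = |G| / |H| = 98 / 49 = 2

|G/H| = 2


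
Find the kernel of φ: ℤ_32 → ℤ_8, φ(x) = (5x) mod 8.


Kernel = preimage of identity
ker(φ) = {x ∈ ℤ_32 : 5x ≡ 0 (mod 8)}. Since 8 | 32, φ is well-defined. The kernel is the cyclic subgroup ⟨8⟩ of ℤ_32 (order 4), i.e. {0, 8, 16, 24}

ker(φ) = {0, 8, 16, 24}


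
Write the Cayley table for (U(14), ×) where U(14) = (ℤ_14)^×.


Elements: {1, 3, 5, 9, 11, 13}
Operation: multiplication mod 14
Entry (a, b) = (a × b) mod 14

Cayley table:
   |  1 |  3 |  5 |  9 | 11 | 13
 1 |  1 |  3 |  5 |  9 | 11 | 13
 3 |  3 |  9 |  1 | 13 |  5 | 11
 5 |  5 |  1 | 11 |  3 | 13 |  9
 9 |  9 | 13 |  3 | 11 |  1 |  5
11 | 11 |  5 | 13 |  1 |  9 |  3
13 | 13 | 11 |  9 |  5 |  3 |  1
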